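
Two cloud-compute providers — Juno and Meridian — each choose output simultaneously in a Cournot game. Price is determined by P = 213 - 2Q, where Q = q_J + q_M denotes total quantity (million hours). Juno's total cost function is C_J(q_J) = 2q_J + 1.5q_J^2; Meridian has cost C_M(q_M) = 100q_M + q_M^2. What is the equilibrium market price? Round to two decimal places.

Juno's profit: π_J = (213 - 2Q)q_J - (2q_J + (3/2)q_J²). Setting ∂π_J/∂q_J = 0: 211 - 7q_J - 2(q_M) = 0.
Meridian's profit: π_M = (213 - 2Q)q_M - (100q_M + q_M²). Setting ∂π_M/∂q_M = 0: 113 - 6q_M - 2(q_J) = 0.
Rearranging gives the reaction functions q_J = (211 - 2q_M)/7 and q_M = (113 - 2q_J)/6.
Substituting one into the other gives q_J = 520/19 and q_M = 369/38.
Total output Q = 1409/38, so price P = 213 - 2·(1409/38) = 138.8421.

138.84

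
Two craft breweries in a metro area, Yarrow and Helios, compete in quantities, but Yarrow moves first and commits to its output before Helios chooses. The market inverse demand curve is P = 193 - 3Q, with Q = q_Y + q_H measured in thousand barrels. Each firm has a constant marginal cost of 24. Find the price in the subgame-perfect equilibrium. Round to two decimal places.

66.25

Solve by backward induction. Given q_Y, the follower Helios maximises π_H = (193 - 3q_Y - 3q_H)q_H - 24q_H.
Setting the follower's marginal profit to zero, 169 - 3q_Y - 6q_H = 0, i.e. q_H = (169 - 3q_Y)/6.
The leader anticipates this reaction. Substituting into P = 193 - 3Q gives P = 217/2 - (3/2)q_Y, so π_Y = (217/2 - (3/2)q_Y)q_Y - 24q_Y.
Leader FOC: 169/2 - 3q_Y = 0, so q_Y = 169/6.
Then q_H = (169 - 3·(169/6))/6 = 169/12.
Total output Q = 169/4, so price P = 193 - 3·(169/4) = 265/4.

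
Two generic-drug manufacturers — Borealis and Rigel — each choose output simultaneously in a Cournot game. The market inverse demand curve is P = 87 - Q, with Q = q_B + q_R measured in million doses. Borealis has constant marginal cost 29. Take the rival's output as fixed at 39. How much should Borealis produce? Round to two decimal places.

9.50

With the rival's output fixed at 39, Borealis's profit is π_B = (87 - 39 - q_B)q_B - (29q_B) = (48 - q_B)q_B - (29q_B).
∂π_B/∂q_B = 19 - 2q_B = 0, so q_B = 19/2.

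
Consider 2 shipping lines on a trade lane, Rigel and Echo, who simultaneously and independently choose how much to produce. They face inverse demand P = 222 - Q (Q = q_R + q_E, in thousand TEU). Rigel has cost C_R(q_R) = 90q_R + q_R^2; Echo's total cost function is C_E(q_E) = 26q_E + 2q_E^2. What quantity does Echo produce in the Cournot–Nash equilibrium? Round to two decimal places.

28.35

Rigel's profit: π_R = (222 - Q)q_R - (90q_R + q_R²). Setting ∂π_R/∂q_R = 0: 132 - 4q_R - (q_E) = 0.
Echo's first-order condition: 196 - 6q_E - (q_R) = 0.
Rearranging gives the reaction functions q_R = (132 - q_E)/4 and q_E = (196 - q_R)/6.
Substituting one into the other gives q_R = 596/23 and q_E = 652/23.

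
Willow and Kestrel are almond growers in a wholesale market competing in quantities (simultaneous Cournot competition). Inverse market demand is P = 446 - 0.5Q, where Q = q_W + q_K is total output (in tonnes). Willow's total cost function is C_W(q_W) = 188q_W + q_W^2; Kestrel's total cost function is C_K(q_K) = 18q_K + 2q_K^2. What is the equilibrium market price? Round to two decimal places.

370.37

Willow's profit: π_W = (446 - 0.5Q)q_W - (188q_W + q_W²). Setting ∂π_W/∂q_W = 0: 258 - 3q_W - (1/2)(q_K) = 0.
Kestrel's profit: π_K = (446 - 0.5Q)q_K - (18q_K + 2q_K²). Setting ∂π_K/∂q_K = 0: 428 - 5q_K - (1/2)(q_W) = 0.
Best responses: q_W = (258 - (1/2)q_K)/3, q_K = (428 - (1/2)q_W)/5.
Substituting one into the other gives q_W = 72.9492 and q_K = 78.3051.
Total output Q = 151.2542, so price P = 446 - (1/2)·151.2542 = 370.3729.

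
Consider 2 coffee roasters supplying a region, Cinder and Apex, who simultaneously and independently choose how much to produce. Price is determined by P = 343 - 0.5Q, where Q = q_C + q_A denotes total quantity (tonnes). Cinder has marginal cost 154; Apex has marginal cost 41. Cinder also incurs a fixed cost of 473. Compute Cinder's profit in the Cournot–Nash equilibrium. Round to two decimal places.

810.56

Cinder's profit: π_C = (343 - 0.5Q)q_C - (154q_C). Setting ∂π_C/∂q_C = 0: 189 - q_C - (1/2)(q_A) = 0.
Apex's first-order condition: 302 - q_A - (1/2)(q_C) = 0.
So q_C = (189 - (1/2)q_A) and q_A = (302 - (1/2)q_C).
Solving the pair: q_C = 152/3, q_A = 830/3.
Price P = 343 - (1/2)·(982/3) = 538/3.
Cinder's profit: (538/3 - 154)·(152/3) - 473 = 810.5556.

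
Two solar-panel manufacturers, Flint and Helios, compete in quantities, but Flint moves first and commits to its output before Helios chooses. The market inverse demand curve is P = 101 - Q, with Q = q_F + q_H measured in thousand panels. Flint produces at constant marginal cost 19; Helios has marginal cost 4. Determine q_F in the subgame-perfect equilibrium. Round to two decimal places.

Solve by backward induction. Given q_F, the follower Helios maximises π_H = (101 - q_F - q_H)q_H - 4q_H.
Setting the follower's marginal profit to zero, 97 - q_F - 2q_H = 0, i.e. q_H = (97 - q_F)/2.
Flint substitutes q_H(q_F) into its own profit: π_F = q_F(101 - q_F - (97 - q_F)/2) - 19q_F = (105/2 - (1/2)q_F)q_F - 19q_F.
The leader's first-order condition 67/2 - q_F = 0 yields q_F = 67/2.
Then q_H = (97 - 67/2)/2 = 127/4.

33.50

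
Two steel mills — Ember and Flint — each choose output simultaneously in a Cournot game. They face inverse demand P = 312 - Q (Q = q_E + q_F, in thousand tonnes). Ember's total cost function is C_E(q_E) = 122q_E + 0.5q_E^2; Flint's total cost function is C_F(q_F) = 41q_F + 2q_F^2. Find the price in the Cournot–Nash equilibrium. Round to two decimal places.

224.24

Ember's profit: π_E = (312 - Q)q_E - (122q_E + (1/2)q_E²). Setting ∂π_E/∂q_E = 0: 190 - 3q_E - (q_F) = 0.
Flint's profit: π_F = (312 - Q)q_F - (41q_F + 2q_F²). Setting ∂π_F/∂q_F = 0: 271 - 6q_F - (q_E) = 0.
Best responses: q_E = (190 - q_F)/3, q_F = (271 - q_E)/6.
Solving the pair: q_E = 869/17, q_F = 623/17.
Total output Q = 1492/17, so price P = 312 - 1492/17 = 224.2353.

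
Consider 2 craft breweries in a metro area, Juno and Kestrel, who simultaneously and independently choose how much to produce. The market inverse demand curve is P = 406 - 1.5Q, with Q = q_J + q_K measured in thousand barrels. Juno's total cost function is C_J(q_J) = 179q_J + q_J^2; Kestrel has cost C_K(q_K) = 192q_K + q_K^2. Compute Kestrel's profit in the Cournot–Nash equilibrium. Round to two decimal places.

Juno's profit: π_J = (406 - 1.5Q)q_J - (179q_J + q_J²). Setting ∂π_J/∂q_J = 0: 227 - 5q_J - (3/2)(q_K) = 0.
Kestrel's profit: π_K = (406 - 1.5Q)q_K - (192q_K + q_K²). Setting ∂π_K/∂q_K = 0: 214 - 5q_K - (3/2)(q_J) = 0.
Best responses: q_J = (227 - (3/2)q_K)/5, q_K = (214 - (3/2)q_J)/5.
Substituting one into the other gives q_J = 35.7802 and q_K = 32.0659.
Price P = 406 - (3/2)·(882/13) = 304.2308.
Kestrel's profit: 304.2308·32.0659 - 192·32.0659 - 32.0659² = 2570.5603.

2570.56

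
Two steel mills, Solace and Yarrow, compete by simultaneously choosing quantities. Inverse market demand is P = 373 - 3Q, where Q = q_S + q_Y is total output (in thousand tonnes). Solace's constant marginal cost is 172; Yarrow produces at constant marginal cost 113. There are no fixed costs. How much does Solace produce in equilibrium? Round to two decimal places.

Solace's profit: π_S = (373 - 3Q)q_S - (172q_S). Setting ∂π_S/∂q_S = 0: 201 - 6q_S - 3(q_Y) = 0.
Yarrow's profit: π_Y = (373 - 3Q)q_Y - (113q_Y). Setting ∂π_Y/∂q_Y = 0: 260 - 6q_Y - 3(q_S) = 0.
Rearranging gives the reaction functions q_S = (201 - 3q_Y)/6 and q_Y = (260 - 3q_S)/6.
Substituting one into the other gives q_S = 142/9 and q_Y = 319/9.

15.78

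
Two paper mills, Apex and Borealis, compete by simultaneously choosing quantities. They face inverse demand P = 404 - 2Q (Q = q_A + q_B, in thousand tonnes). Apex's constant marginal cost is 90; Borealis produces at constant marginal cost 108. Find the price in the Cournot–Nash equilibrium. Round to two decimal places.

200.67

Apex's profit: π_A = (404 - 2Q)q_A - (90q_A). Setting ∂π_A/∂q_A = 0: 314 - 4q_A - 2(q_B) = 0.
Borealis's first-order condition: 296 - 4q_B - 2(q_A) = 0.
Best responses: q_A = (314 - 2q_B)/4, q_B = (296 - 2q_A)/4.
Substituting one into the other gives q_A = 166/3 and q_B = 139/3.
Total output Q = 305/3, so price P = 404 - 2·(305/3) = 602/3.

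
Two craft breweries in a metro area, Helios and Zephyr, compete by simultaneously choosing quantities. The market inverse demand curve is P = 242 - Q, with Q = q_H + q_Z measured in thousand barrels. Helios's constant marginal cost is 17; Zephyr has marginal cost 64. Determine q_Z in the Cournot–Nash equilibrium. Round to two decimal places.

43.67

Helios's profit: π_H = (242 - Q)q_H - (17q_H). Setting ∂π_H/∂q_H = 0: 225 - 2q_H - (q_Z) = 0.
Zephyr's profit: π_Z = (242 - Q)q_Z - (64q_Z). Setting ∂π_Z/∂q_Z = 0: 178 - 2q_Z - (q_H) = 0.
Rearranging gives the reaction functions q_H = (225 - q_Z)/2 and q_Z = (178 - q_H)/2.
Substituting one into the other gives q_H = 272/3 and q_Z = 131/3.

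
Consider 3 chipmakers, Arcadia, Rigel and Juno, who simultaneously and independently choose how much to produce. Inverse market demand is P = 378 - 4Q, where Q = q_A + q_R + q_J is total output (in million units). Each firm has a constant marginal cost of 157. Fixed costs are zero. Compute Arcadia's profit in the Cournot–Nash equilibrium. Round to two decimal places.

Each firm earns π_i = (378 - 4Q)q_i - 157q_i.
Setting ∂π_i/∂q_i = 0 with rivals' quantities fixed: 221 - 8q_i - 4·Σ_{j≠i} q_j = 0.
With identical firms every q_j equals q_i, so Σ_{j≠i} q_j = 2q_i and 221 = 16q_i, giving q_i = 221/16.
Price P = 378 - 4·(663/16) = 849/4.
Arcadia's profit: (849/4 - 157)·(221/16) = 763.1406.

763.14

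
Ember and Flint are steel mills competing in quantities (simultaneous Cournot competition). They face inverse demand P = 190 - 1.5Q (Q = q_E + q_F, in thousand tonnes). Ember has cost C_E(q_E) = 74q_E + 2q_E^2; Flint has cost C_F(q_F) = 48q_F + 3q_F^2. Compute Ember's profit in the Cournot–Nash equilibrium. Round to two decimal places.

654.90

Ember's profit: π_E = (190 - 1.5Q)q_E - (74q_E + 2q_E²). Setting ∂π_E/∂q_E = 0: 116 - 7q_E - (3/2)(q_F) = 0.
Flint's first-order condition: 142 - 9q_F - (3/2)(q_E) = 0.
Rearranging gives the reaction functions q_E = (116 - (3/2)q_F)/7 and q_F = (142 - (3/2)q_E)/9.
Solving the pair: q_E = 1108/81, q_F = 13.4979.
Price P = 190 - (3/2)·27.1770 = 149.2346.
Ember's profit: 149.2346·(1108/81) - 74·(1108/81) - 2(1108/81)² = 654.9038.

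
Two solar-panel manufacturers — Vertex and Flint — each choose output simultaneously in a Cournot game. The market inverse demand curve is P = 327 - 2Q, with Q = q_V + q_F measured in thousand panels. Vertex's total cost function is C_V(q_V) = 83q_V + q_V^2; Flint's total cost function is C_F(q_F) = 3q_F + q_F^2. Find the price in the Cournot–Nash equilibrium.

185

Vertex's profit: π_V = (327 - 2Q)q_V - (83q_V + q_V²). Setting ∂π_V/∂q_V = 0: 244 - 6q_V - 2(q_F) = 0.
Flint's profit: π_F = (327 - 2Q)q_F - (3q_F + q_F²). Setting ∂π_F/∂q_F = 0: 324 - 6q_F - 2(q_V) = 0.
So q_V = (244 - 2q_F)/6 and q_F = (324 - 2q_V)/6.
Substituting one into the other gives q_V = 51/2 and q_F = 91/2.
Total output Q = 71, so price P = 327 - 2·71 = 185.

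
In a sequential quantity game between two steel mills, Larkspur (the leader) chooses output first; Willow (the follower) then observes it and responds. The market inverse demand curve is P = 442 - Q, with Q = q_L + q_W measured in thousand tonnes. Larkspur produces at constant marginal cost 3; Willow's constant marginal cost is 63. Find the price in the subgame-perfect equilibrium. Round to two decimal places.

127.75

Solve by backward induction. Given q_L, the follower Willow maximises π_W = (442 - q_L - q_W)q_W - 63q_W.
∂π_W/∂q_W = 379 - q_L - 2q_W = 0 gives the reaction function q_W = (379 - q_L)/2.
Larkspur substitutes q_W(q_L) into its own profit: π_L = q_L(442 - q_L - (379 - q_L)/2) - 3q_L = (505/2 - (1/2)q_L)q_L - 3q_L.
The leader's first-order condition 499/2 - q_L = 0 yields q_L = 499/2.
Then q_W = (379 - 499/2)/2 = 259/4.
Total output Q = 1257/4, so price P = 442 - 1257/4 = 511/4.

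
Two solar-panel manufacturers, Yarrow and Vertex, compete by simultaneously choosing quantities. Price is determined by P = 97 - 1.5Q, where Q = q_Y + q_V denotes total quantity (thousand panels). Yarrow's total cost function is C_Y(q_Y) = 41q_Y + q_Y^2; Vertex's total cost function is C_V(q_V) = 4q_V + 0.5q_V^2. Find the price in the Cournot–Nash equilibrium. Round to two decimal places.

57.66

Yarrow's profit: π_Y = (97 - 1.5Q)q_Y - (41q_Y + q_Y²). Setting ∂π_Y/∂q_Y = 0: 56 - 5q_Y - (3/2)(q_V) = 0.
Vertex's first-order condition: 93 - 4q_V - (3/2)(q_Y) = 0.
Rearranging gives the reaction functions q_Y = (56 - (3/2)q_V)/5 and q_V = (93 - (3/2)q_Y)/4.
Solving the pair: q_Y = 338/71, q_V = 1524/71.
Total output Q = 1862/71, so price P = 97 - (3/2)·(1862/71) = 57.6620.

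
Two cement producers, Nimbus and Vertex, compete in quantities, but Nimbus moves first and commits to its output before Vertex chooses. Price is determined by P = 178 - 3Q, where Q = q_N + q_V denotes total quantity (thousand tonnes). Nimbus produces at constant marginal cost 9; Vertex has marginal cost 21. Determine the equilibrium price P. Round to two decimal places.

54.25

The follower Vertex best-responds to any q_N: π_V = (178 - 3Q)q_V - 21q_V.
Follower FOC: 157 - 3q_N - 6q_V = 0, so q_V(q_N) = (157 - 3q_N)/6.
The leader anticipates this reaction. Substituting into P = 178 - 3Q gives P = 199/2 - (3/2)q_N, so π_N = (199/2 - (3/2)q_N)q_N - 9q_N.
The leader's first-order condition 181/2 - 3q_N = 0 yields q_N = 181/6.
Then q_V = (157 - 3·(181/6))/6 = 133/12.
Total output Q = 165/4, so price P = 178 - 3·(165/4) = 217/4.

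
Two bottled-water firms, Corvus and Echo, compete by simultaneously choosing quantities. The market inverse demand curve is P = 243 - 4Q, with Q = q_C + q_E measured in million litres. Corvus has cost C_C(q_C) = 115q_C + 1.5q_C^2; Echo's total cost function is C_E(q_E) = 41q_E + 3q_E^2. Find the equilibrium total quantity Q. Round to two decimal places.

19.52

Corvus's profit: π_C = (243 - 4Q)q_C - (115q_C + (3/2)q_C²). Setting ∂π_C/∂q_C = 0: 128 - 11q_C - 4(q_E) = 0.
Echo's profit: π_E = (243 - 4Q)q_E - (41q_E + 3q_E²). Setting ∂π_E/∂q_E = 0: 202 - 14q_E - 4(q_C) = 0.
Rearranging gives the reaction functions q_C = (128 - 4q_E)/11 and q_E = (202 - 4q_C)/14.
Solving the pair: q_C = 164/23, q_E = 285/23.
Total output Q = 164/23 + 285/23 = 449/23.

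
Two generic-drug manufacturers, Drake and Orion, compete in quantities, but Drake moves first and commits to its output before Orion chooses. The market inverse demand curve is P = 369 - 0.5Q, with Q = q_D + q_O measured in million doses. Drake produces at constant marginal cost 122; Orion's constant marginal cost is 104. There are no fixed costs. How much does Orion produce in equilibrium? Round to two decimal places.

150.50

Solve by backward induction. Given q_D, the follower Orion maximises π_O = (369 - (1/2)q_D - (1/2)q_O)q_O - 104q_O.
∂π_O/∂q_O = 265 - (1/2)q_D - q_O = 0 gives the reaction function q_O = (265 - (1/2)q_D).
Drake substitutes q_O(q_D) into its own profit: π_D = q_D(369 - (1/2)q_D - (265 - (1/2)q_D)/2) - 122q_D = (473/2 - (1/4)q_D)q_D - 122q_D.
Maximising: ∂π_D/∂q_D = 229/2 - (1/2)q_D = 0, giving q_D = 229.
Then q_O = (265 - (1/2)·229) = 301/2.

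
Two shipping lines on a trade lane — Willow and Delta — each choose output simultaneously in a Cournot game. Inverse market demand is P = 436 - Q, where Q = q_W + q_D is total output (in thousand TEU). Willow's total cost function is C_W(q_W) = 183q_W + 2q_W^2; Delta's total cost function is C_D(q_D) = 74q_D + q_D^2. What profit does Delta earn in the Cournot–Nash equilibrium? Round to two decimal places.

13922.73

Willow's profit: π_W = (436 - Q)q_W - (183q_W + 2q_W²). Setting ∂π_W/∂q_W = 0: 253 - 6q_W - (q_D) = 0.
Delta's profit: π_D = (436 - Q)q_D - (74q_D + q_D²). Setting ∂π_D/∂q_D = 0: 362 - 4q_D - (q_W) = 0.
Best responses: q_W = (253 - q_D)/6, q_D = (362 - q_W)/4.
Substituting one into the other gives q_W = 650/23 and q_D = 1919/23.
Price P = 436 - 111.6957 = 324.3043.
Delta's profit: 324.3043·(1919/23) - 74·(1919/23) - (1919/23)² = 13922.7259.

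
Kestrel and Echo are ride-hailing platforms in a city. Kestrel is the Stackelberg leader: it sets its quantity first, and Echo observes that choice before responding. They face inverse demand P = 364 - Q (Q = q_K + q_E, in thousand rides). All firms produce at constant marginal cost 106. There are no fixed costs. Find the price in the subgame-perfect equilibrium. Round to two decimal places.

170.50

Solve by backward induction. Given q_K, the follower Echo maximises π_E = (364 - q_K - q_E)q_E - 106q_E.
Follower FOC: 258 - q_K - 2q_E = 0, so q_E(q_K) = (258 - q_K)/2.
Kestrel substitutes q_E(q_K) into its own profit: π_K = q_K(364 - q_K - (258 - q_K)/2) - 106q_K = (235 - (1/2)q_K)q_K - 106q_K.
The leader's first-order condition 129 - q_K = 0 yields q_K = 129.
Then q_E = (258 - 129)/2 = 129/2.
Total output Q = 387/2, so price P = 364 - 387/2 = 341/2.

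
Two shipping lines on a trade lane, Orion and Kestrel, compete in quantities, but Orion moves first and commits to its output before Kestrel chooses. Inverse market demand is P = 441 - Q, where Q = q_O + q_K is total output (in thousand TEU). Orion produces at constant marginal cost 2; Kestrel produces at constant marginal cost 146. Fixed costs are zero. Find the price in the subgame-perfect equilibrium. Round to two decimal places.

The follower Kestrel best-responds to any q_O: π_K = (441 - Q)q_K - 146q_K.
Setting the follower's marginal profit to zero, 295 - q_O - 2q_K = 0, i.e. q_K = (295 - q_O)/2.
The leader anticipates this reaction. Substituting into P = 441 - Q gives P = 587/2 - (1/2)q_O, so π_O = (587/2 - (1/2)q_O)q_O - 2q_O.
Leader FOC: 583/2 - q_O = 0, so q_O = 583/2.
Then q_K = (295 - 583/2)/2 = 7/4.
Total output Q = 1173/4, so price P = 441 - 1173/4 = 591/4.

147.75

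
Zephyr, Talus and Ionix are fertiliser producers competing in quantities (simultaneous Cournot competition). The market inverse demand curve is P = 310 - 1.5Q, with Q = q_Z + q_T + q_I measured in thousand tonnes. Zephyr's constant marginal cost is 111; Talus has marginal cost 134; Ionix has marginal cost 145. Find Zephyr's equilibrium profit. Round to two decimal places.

Zephyr's profit: π_Z = (310 - 1.5Q)q_Z - (111q_Z). Setting ∂π_Z/∂q_Z = 0: 199 - 3q_Z - (3/2)(q_T + q_I) = 0.
Talus's profit: π_T = (310 - 1.5Q)q_T - (134q_T). Setting ∂π_T/∂q_T = 0: 176 - 3q_T - (3/2)(q_Z + q_I) = 0.
Ionix's profit: π_I = (310 - 1.5Q)q_I - (145q_I). Setting ∂π_I/∂q_I = 0: 165 - 3q_I - (3/2)(q_Z + q_T) = 0.
Adding the 3 conditions: 540 − 3Q − 3Q = 0, i.e. Q = 90.
Back-substituting: q_Z = (199 − 135)/(3/2) = 128/3, q_T = (176 − 135)/(3/2) = 82/3, q_I = (165 − 135)/(3/2) = 20.
Price P = 310 - (3/2)·90 = 175.
Zephyr's profit: (175 - 111)·(128/3) = 2730.6667.

2730.67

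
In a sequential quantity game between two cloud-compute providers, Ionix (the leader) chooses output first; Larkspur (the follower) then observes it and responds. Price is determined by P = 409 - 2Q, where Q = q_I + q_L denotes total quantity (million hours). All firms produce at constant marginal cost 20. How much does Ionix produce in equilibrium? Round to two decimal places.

Solve by backward induction. Given q_I, the follower Larkspur maximises π_L = (409 - 2q_I - 2q_L)q_L - 20q_L.
Follower FOC: 389 - 2q_I - 4q_L = 0, so q_L(q_I) = (389 - 2q_I)/4.
The leader anticipates this reaction. Substituting into P = 409 - 2Q gives P = 429/2 - q_I, so π_I = (429/2 - q_I)q_I - 20q_I.
The leader's first-order condition 389/2 - 2q_I = 0 yields q_I = 389/4.
Then q_L = (389 - 2·(389/4))/4 = 389/8.

97.25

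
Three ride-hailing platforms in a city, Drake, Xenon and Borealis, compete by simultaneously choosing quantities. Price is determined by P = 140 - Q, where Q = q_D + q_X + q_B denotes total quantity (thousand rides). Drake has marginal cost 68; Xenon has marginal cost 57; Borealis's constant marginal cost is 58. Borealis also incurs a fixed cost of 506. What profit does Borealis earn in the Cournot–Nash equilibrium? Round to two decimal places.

11.56

Drake's profit: π_D = (140 - Q)q_D - (68q_D). Setting ∂π_D/∂q_D = 0: 72 - 2q_D - (q_X + q_B) = 0.
Xenon's profit: π_X = (140 - Q)q_X - (57q_X). Setting ∂π_X/∂q_X = 0: 83 - 2q_X - (q_D + q_B) = 0.
Borealis's profit: π_B = (140 - Q)q_B - (58q_B). Setting ∂π_B/∂q_B = 0: 82 - 2q_B - (q_D + q_X) = 0.
Adding the 3 first-order conditions: 237 − 4Q = 0, so Q = 237/4.
Back-substituting: q_D = (72 − 237/4) = 51/4, q_X = (83 − 237/4) = 95/4, q_B = (82 − 237/4) = 91/4.
Price P = 140 - 237/4 = 323/4.
Borealis's profit: (323/4 - 58)·(91/4) - 506 = 185/16.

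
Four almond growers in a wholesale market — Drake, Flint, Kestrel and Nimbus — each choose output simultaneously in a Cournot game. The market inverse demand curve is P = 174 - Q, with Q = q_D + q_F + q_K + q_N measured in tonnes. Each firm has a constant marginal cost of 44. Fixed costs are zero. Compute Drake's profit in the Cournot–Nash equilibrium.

676

Each firm earns π_i = (174 - Q)q_i - 44q_i.
First-order condition (treating rivals' output as given): 130 - 2q_i - Σ_{j≠i} q_j = 0.
With identical firms every q_j equals q_i, so Σ_{j≠i} q_j = 3q_i and 130 = 5q_i, giving q_i = 26.
Price P = 174 - 104 = 70.
Drake's profit: (70 - 44)·26 = 676.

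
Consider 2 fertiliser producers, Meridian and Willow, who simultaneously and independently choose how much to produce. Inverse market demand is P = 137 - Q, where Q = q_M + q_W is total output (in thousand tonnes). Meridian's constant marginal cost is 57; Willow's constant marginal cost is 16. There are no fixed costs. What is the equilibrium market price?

Meridian's profit: π_M = (137 - Q)q_M - (57q_M). Setting ∂π_M/∂q_M = 0: 80 - 2q_M - (q_W) = 0.
Willow's first-order condition: 121 - 2q_W - (q_M) = 0.
Best responses: q_M = (80 - q_W)/2, q_W = (121 - q_M)/2.
Substituting one into the other gives q_M = 13 and q_W = 54.
Total output Q = 67, so price P = 137 - 67 = 70.

70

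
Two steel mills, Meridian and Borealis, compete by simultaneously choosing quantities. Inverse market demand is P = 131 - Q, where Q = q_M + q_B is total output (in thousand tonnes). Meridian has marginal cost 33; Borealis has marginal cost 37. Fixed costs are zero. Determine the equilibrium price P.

Meridian's profit: π_M = (131 - Q)q_M - (33q_M). Setting ∂π_M/∂q_M = 0: 98 - 2q_M - (q_B) = 0.
Borealis's profit: π_B = (131 - Q)q_B - (37q_B). Setting ∂π_B/∂q_B = 0: 94 - 2q_B - (q_M) = 0.
Rearranging gives the reaction functions q_M = (98 - q_B)/2 and q_B = (94 - q_M)/2.
Substituting one into the other gives q_M = 34 and q_B = 30.
Total output Q = 64, so price P = 131 - 64 = 67.

67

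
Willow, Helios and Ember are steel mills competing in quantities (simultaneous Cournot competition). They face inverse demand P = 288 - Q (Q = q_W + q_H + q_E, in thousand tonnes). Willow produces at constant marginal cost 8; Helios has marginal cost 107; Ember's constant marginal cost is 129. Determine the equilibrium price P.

Willow's profit: π_W = (288 - Q)q_W - (8q_W). Setting ∂π_W/∂q_W = 0: 280 - 2q_W - (q_H + q_E) = 0.
Helios's first-order condition: 181 - 2q_H - (q_W + q_E) = 0.
Ember's first-order condition: 159 - 2q_E - (q_W + q_H) = 0.
Adding the 3 conditions: 620 − 2Q − 2Q = 0, i.e. Q = 155.
Back-substituting: q_W = (280 − 155) = 125, q_H = (181 − 155) = 26, q_E = (159 − 155) = 4.
Total output Q = 155, so price P = 288 - 155 = 133.

133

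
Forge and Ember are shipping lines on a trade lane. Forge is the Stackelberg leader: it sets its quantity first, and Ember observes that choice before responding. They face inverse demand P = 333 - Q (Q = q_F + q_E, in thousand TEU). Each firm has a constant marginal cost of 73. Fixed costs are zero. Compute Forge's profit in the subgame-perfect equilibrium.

8450

The follower Ember best-responds to any q_F: π_E = (333 - Q)q_E - 73q_E.
∂π_E/∂q_E = 260 - q_F - 2q_E = 0 gives the reaction function q_E = (260 - q_F)/2.
Forge substitutes q_E(q_F) into its own profit: π_F = q_F(333 - q_F - (260 - q_F)/2) - 73q_F = (203 - (1/2)q_F)q_F - 73q_F.
Maximising: ∂π_F/∂q_F = 130 - q_F = 0, giving q_F = 130.
Then q_E = (260 - 130)/2 = 65.
Price P = 333 - 195 = 138.
Forge's profit: (138 - 73)·130 = 8450.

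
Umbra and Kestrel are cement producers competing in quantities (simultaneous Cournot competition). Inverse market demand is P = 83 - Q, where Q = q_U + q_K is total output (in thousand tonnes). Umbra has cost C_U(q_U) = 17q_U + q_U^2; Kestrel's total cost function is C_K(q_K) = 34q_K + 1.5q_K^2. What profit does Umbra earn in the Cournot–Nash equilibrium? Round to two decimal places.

Umbra's profit: π_U = (83 - Q)q_U - (17q_U + q_U²). Setting ∂π_U/∂q_U = 0: 66 - 4q_U - (q_K) = 0.
Kestrel's profit: π_K = (83 - Q)q_K - (34q_K + (3/2)q_K²). Setting ∂π_K/∂q_K = 0: 49 - 5q_K - (q_U) = 0.
Best responses: q_U = (66 - q_K)/4, q_K = (49 - q_U)/5.
Solving the pair: q_U = 281/19, q_K = 130/19.
Price P = 83 - 411/19 = 1166/19.
Umbra's profit: (1166/19)·(281/19) - 17·(281/19) - (281/19)² = 437.4571.

437.46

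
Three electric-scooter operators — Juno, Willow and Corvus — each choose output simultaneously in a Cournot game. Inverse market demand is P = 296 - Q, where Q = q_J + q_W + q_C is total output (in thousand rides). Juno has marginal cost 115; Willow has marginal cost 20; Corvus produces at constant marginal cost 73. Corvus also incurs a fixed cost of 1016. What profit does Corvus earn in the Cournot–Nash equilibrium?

Juno's profit: π_J = (296 - Q)q_J - (115q_J). Setting ∂π_J/∂q_J = 0: 181 - 2q_J - (q_W + q_C) = 0.
Willow's first-order condition: 276 - 2q_W - (q_J + q_C) = 0.
Corvus's first-order condition: 223 - 2q_C - (q_J + q_W) = 0.
Summing all 3 equations gives 680 − 4Q = 0, hence Q = 170.
Back-substituting: q_J = (181 − 170) = 11, q_W = (276 − 170) = 106, q_C = (223 − 170) = 53.
Price P = 296 - 170 = 126.
Corvus's profit: (126 - 73)·53 - 1016 = 1793.

1793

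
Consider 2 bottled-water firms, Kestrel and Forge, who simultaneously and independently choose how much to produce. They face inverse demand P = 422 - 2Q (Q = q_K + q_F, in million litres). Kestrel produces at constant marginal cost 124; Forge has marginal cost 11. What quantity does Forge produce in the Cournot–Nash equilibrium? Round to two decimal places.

87.33

Kestrel's profit: π_K = (422 - 2Q)q_K - (124q_K). Setting ∂π_K/∂q_K = 0: 298 - 4q_K - 2(q_F) = 0.
Forge's first-order condition: 411 - 4q_F - 2(q_K) = 0.
Rearranging gives the reaction functions q_K = (298 - 2q_F)/4 and q_F = (411 - 2q_K)/4.
Substituting one into the other gives q_K = 185/6 and q_F = 262/3.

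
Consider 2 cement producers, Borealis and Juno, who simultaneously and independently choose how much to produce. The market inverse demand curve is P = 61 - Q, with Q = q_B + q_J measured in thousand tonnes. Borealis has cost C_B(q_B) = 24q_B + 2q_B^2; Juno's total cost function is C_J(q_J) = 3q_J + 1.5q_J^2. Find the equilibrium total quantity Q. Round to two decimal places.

15.10

Borealis's profit: π_B = (61 - Q)q_B - (24q_B + 2q_B²). Setting ∂π_B/∂q_B = 0: 37 - 6q_B - (q_J) = 0.
Juno's first-order condition: 58 - 5q_J - (q_B) = 0.
So q_B = (37 - q_J)/6 and q_J = (58 - q_B)/5.
Substituting one into the other gives q_B = 127/29 and q_J = 311/29.
Total output Q = 127/29 + 311/29 = 438/29.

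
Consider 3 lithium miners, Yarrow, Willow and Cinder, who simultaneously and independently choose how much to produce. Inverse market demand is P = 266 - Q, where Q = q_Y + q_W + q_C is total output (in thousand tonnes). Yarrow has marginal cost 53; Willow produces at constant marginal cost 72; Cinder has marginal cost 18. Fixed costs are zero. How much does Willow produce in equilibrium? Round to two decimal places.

30.25

Yarrow's profit: π_Y = (266 - Q)q_Y - (53q_Y). Setting ∂π_Y/∂q_Y = 0: 213 - 2q_Y - (q_W + q_C) = 0.
Willow's profit: π_W = (266 - Q)q_W - (72q_W). Setting ∂π_W/∂q_W = 0: 194 - 2q_W - (q_Y + q_C) = 0.
Cinder's first-order condition: 248 - 2q_C - (q_Y + q_W) = 0.
Adding the 3 conditions: 655 − 2Q − 2Q = 0, i.e. Q = 655/4.
Back-substituting: q_Y = (213 − 655/4) = 197/4, q_W = (194 − 655/4) = 121/4, q_C = (248 − 655/4) = 337/4.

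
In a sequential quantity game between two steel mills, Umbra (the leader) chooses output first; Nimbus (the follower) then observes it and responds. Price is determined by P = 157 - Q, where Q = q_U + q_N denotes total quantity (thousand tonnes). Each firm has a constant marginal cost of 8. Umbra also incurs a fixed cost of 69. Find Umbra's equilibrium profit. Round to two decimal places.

Solve by backward induction. Given q_U, the follower Nimbus maximises π_N = (157 - q_U - q_N)q_N - 8q_N.
Setting the follower's marginal profit to zero, 149 - q_U - 2q_N = 0, i.e. q_N = (149 - q_U)/2.
The leader anticipates this reaction. Substituting into P = 157 - Q gives P = 165/2 - (1/2)q_U, so π_U = (165/2 - (1/2)q_U)q_U - 8q_U.
The leader's first-order condition 149/2 - q_U = 0 yields q_U = 149/2.
Then q_N = (149 - 149/2)/2 = 149/4.
Price P = 157 - 447/4 = 181/4.
Umbra's profit: (181/4 - 8)·(149/2) - 69 = 2706.1250.

2706.13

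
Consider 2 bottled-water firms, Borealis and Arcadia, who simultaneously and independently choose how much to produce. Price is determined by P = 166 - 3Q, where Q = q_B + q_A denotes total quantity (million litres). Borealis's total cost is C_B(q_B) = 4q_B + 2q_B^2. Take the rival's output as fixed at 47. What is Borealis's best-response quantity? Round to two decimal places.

With the rival's output fixed at 47, Borealis's profit is π_B = (166 - 3·47 - 3q_B)q_B - (4q_B + 2q_B²) = (25 - 3q_B)q_B - (4q_B + 2q_B²).
∂π_B/∂q_B = 21 - 10q_B = 0, so q_B = 21/10.

2.10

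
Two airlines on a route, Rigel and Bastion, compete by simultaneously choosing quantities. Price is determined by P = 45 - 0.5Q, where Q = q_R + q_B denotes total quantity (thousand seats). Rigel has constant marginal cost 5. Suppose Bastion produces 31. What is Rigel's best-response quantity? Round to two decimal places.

With the rival's output fixed at 31, Rigel's profit is π_R = (45 - (1/2)·31 - (1/2)q_R)q_R - (5q_R) = (59/2 - (1/2)q_R)q_R - (5q_R).
∂π_R/∂q_R = 49/2 - q_R = 0, so q_R = 49/2.

24.50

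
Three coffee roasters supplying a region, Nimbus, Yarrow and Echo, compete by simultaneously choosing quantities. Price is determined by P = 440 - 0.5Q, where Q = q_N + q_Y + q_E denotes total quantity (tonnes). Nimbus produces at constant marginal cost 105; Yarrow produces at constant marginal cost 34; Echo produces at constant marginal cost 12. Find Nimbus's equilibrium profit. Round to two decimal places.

Nimbus's profit: π_N = (440 - 0.5Q)q_N - (105q_N). Setting ∂π_N/∂q_N = 0: 335 - q_N - (1/2)(q_Y + q_E) = 0.
Yarrow's profit: π_Y = (440 - 0.5Q)q_Y - (34q_Y). Setting ∂π_Y/∂q_Y = 0: 406 - q_Y - (1/2)(q_N + q_E) = 0.
Echo's first-order condition: 428 - q_E - (1/2)(q_N + q_Y) = 0.
Adding the 3 first-order conditions: 1169 − 2Q = 0, so Q = 1169/2.
Back-substituting: q_N = (335 − 1169/4)/(1/2) = 171/2, q_Y = (406 − 1169/4)/(1/2) = 455/2, q_E = (428 − 1169/4)/(1/2) = 543/2.
Price P = 440 - (1/2)·(1169/2) = 591/4.
Nimbus's profit: (591/4 - 105)·(171/2) = 3655.1250.

3655.13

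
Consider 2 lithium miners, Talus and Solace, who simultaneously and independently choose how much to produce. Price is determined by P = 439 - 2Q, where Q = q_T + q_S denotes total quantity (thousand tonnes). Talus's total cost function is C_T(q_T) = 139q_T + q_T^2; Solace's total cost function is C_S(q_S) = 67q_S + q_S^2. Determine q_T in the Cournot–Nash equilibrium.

33

Talus's profit: π_T = (439 - 2Q)q_T - (139q_T + q_T²). Setting ∂π_T/∂q_T = 0: 300 - 6q_T - 2(q_S) = 0.
Solace's first-order condition: 372 - 6q_S - 2(q_T) = 0.
Best responses: q_T = (300 - 2q_S)/6, q_S = (372 - 2q_T)/6.
Substituting one into the other gives q_T = 33 and q_S = 51.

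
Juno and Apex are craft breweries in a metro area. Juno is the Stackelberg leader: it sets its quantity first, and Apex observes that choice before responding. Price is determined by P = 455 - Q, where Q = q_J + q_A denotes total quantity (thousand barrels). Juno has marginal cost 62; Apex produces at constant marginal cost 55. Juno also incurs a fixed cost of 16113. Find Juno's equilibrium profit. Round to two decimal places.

The follower Apex best-responds to any q_J: π_A = (455 - Q)q_A - 55q_A.
∂π_A/∂q_A = 400 - q_J - 2q_A = 0 gives the reaction function q_A = (400 - q_J)/2.
Juno substitutes q_A(q_J) into its own profit: π_J = q_J(455 - q_J - (400 - q_J)/2) - 62q_J = (255 - (1/2)q_J)q_J - 62q_J.
The leader's first-order condition 193 - q_J = 0 yields q_J = 193.
Then q_A = (400 - 193)/2 = 207/2.
Price P = 455 - 593/2 = 317/2.
Juno's profit: (317/2 - 62)·193 - 16113 = 2511.5000.

2511.50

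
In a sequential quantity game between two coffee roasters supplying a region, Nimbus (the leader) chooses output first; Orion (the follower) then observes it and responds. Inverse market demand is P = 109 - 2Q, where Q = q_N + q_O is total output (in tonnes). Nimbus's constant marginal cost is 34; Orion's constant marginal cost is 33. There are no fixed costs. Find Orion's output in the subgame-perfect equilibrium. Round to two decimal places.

9.75

Solve by backward induction. Given q_N, the follower Orion maximises π_O = (109 - 2q_N - 2q_O)q_O - 33q_O.
Follower FOC: 76 - 2q_N - 4q_O = 0, so q_O(q_N) = (76 - 2q_N)/4.
Nimbus substitutes q_O(q_N) into its own profit: π_N = q_N(109 - 2q_N - (76 - 2q_N)/2) - 34q_N = (71 - q_N)q_N - 34q_N.
Leader FOC: 37 - 2q_N = 0, so q_N = 37/2.
Then q_O = (76 - 2·(37/2))/4 = 39/4.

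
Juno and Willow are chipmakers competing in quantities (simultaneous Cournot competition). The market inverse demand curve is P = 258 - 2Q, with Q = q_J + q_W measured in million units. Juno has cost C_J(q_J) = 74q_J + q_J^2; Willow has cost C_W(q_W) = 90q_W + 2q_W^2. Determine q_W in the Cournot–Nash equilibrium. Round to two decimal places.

14.55

Juno's profit: π_J = (258 - 2Q)q_J - (74q_J + q_J²). Setting ∂π_J/∂q_J = 0: 184 - 6q_J - 2(q_W) = 0.
Willow's first-order condition: 168 - 8q_W - 2(q_J) = 0.
Best responses: q_J = (184 - 2q_W)/6, q_W = (168 - 2q_J)/8.
Substituting one into the other gives q_J = 284/11 and q_W = 160/11.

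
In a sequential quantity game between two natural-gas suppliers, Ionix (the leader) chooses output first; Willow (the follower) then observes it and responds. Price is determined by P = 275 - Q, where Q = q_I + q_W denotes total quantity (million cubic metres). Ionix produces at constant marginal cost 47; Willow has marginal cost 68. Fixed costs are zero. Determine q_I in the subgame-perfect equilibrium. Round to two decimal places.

124.50

Solve by backward induction. Given q_I, the follower Willow maximises π_W = (275 - q_I - q_W)q_W - 68q_W.
Setting the follower's marginal profit to zero, 207 - q_I - 2q_W = 0, i.e. q_W = (207 - q_I)/2.
The leader anticipates this reaction. Substituting into P = 275 - Q gives P = 343/2 - (1/2)q_I, so π_I = (343/2 - (1/2)q_I)q_I - 47q_I.
Maximising: ∂π_I/∂q_I = 249/2 - q_I = 0, giving q_I = 249/2.
Then q_W = (207 - 249/2)/2 = 165/4.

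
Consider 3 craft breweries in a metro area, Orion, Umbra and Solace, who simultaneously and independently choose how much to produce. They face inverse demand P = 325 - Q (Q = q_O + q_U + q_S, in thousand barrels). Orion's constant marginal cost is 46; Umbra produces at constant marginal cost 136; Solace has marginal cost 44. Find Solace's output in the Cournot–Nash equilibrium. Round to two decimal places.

Orion's profit: π_O = (325 - Q)q_O - (46q_O). Setting ∂π_O/∂q_O = 0: 279 - 2q_O - (q_U + q_S) = 0.
Umbra's profit: π_U = (325 - Q)q_U - (136q_U). Setting ∂π_U/∂q_U = 0: 189 - 2q_U - (q_O + q_S) = 0.
Solace's profit: π_S = (325 - Q)q_S - (44q_S). Setting ∂π_S/∂q_S = 0: 281 - 2q_S - (q_O + q_U) = 0.
Summing all 3 equations gives 749 − 4Q = 0, hence Q = 749/4.
Back-substituting: q_O = (279 − 749/4) = 367/4, q_U = (189 − 749/4) = 7/4, q_S = (281 − 749/4) = 375/4.

93.75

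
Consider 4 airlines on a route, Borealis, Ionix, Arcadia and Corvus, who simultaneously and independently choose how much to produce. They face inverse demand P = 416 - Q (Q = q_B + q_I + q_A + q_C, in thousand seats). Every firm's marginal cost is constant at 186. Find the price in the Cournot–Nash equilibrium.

Each firm earns π_i = (416 - Q)q_i - 186q_i.
First-order condition (treating rivals' output as given): 230 - 2q_i - Σ_{j≠i} q_j = 0.
With identical firms every q_j equals q_i, so Σ_{j≠i} q_j = 3q_i and 230 = 5q_i, giving q_i = 46.
Total output Q = 184, so price P = 416 - 184 = 232.

232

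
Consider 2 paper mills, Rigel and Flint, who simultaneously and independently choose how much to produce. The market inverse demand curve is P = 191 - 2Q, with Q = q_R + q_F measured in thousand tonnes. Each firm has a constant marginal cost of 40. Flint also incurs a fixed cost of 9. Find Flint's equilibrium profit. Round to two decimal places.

1257.72

Each firm earns π_i = (191 - 2Q)q_i - 40q_i.
Setting ∂π_i/∂q_i = 0 with rivals' quantities fixed: 151 - 4q_i - 2q_j = 0.
With identical firms every q_j equals q_i, so q_j = q_i and 151 = 6q_i, giving q_i = 151/6.
Price P = 191 - 2·(151/3) = 271/3.
Flint's profit: (271/3 - 40)·(151/6) - 9 = 1257.7222.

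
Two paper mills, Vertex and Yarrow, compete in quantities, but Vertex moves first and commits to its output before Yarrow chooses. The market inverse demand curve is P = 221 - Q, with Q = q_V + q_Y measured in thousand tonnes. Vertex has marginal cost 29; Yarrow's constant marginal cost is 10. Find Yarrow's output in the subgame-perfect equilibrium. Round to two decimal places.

62.25

The follower Yarrow best-responds to any q_V: π_Y = (221 - Q)q_Y - 10q_Y.
Follower FOC: 211 - q_V - 2q_Y = 0, so q_Y(q_V) = (211 - q_V)/2.
Vertex substitutes q_Y(q_V) into its own profit: π_V = q_V(221 - q_V - (211 - q_V)/2) - 29q_V = (231/2 - (1/2)q_V)q_V - 29q_V.
The leader's first-order condition 173/2 - q_V = 0 yields q_V = 173/2.
Then q_Y = (211 - 173/2)/2 = 249/4.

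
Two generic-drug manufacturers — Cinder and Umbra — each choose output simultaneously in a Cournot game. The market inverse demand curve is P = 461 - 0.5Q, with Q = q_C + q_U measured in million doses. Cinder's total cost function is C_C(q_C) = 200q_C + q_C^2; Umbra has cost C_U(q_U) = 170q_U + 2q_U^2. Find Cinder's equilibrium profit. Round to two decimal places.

9269.34

Cinder's profit: π_C = (461 - 0.5Q)q_C - (200q_C + q_C²). Setting ∂π_C/∂q_C = 0: 261 - 3q_C - (1/2)(q_U) = 0.
Umbra's first-order condition: 291 - 5q_U - (1/2)(q_C) = 0.
So q_C = (261 - (1/2)q_U)/3 and q_U = (291 - (1/2)q_C)/5.
Solving the pair: q_C = 78.6102, q_U = 50.3390.
Price P = 461 - (1/2)·128.9492 = 396.5254.
Cinder's profit: 396.5254·78.6102 - 200·78.6102 - 78.6102² = 9269.3381.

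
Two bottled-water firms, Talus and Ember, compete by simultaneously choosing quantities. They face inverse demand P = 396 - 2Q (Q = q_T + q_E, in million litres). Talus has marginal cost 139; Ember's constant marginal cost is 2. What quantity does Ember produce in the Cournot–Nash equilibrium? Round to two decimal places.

88.50

Talus's profit: π_T = (396 - 2Q)q_T - (139q_T). Setting ∂π_T/∂q_T = 0: 257 - 4q_T - 2(q_E) = 0.
Ember's first-order condition: 394 - 4q_E - 2(q_T) = 0.
Rearranging gives the reaction functions q_T = (257 - 2q_E)/4 and q_E = (394 - 2q_T)/4.
Solving the pair: q_T = 20, q_E = 177/2.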